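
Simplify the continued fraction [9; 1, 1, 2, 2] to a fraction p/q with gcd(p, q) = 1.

115/12

Start with 2.
2 + 1/(2/1) = 2 + 1/2 = 5/2
1 + 1/(5/2) = 1 + 2/5 = 7/5
1 + 1/(7/5) = 1 + 5/7 = 12/7
9 + 1/(12/7) = 9 + 7/12 = 115/12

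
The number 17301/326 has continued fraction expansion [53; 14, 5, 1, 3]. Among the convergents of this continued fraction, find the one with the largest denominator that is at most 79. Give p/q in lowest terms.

a_0 = 53: 53/1  (≤ bound)
a_1 = 14: 743/14  (≤ bound)
a_2 = 5: 3768/71  (≤ bound)
a_3 = 1: 4511/85  (> 79, stop)

3768/71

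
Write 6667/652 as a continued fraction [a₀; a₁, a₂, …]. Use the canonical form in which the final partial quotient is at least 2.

[10; 4, 2, 3, 2, 1, 2, 2]

⌊6667/652⌋ = 10, remainder 147
⌊652/147⌋ = 4, remainder 64
⌊147/64⌋ = 2, remainder 19
⌊64/19⌋ = 3, remainder 7
⌊19/7⌋ = 2, remainder 5
⌊7/5⌋ = 1, remainder 2
⌊5/2⌋ = 2, remainder 1
⌊2/1⌋ = 2, remainder 0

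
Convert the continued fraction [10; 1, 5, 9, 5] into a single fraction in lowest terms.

a_0 = 10: 10/1
a_1 = 1: 11/1
a_2 = 5: 65/6
a_3 = 9: 596/55
a_4 = 5: 3045/281

3045/281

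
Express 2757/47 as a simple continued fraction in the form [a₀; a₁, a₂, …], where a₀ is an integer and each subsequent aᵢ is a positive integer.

2757 = 58·47 + 31, so a_0 = 58
47 = 1·31 + 16, so a_1 = 1
31 = 1·16 + 15, so a_2 = 1
16 = 1·15 + 1, so a_3 = 1
15 = 15·1 + 0, so a_4 = 15

[58; 1, 1, 1, 15]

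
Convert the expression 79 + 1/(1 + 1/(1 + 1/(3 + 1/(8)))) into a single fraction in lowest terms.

Start with 8.
3 + 1/(8/1) = 3 + 1/8 = 25/8
1 + 1/(25/8) = 1 + 8/25 = 33/25
1 + 1/(33/25) = 1 + 25/33 = 58/33
79 + 1/(58/33) = 79 + 33/58 = 4615/58

4615/58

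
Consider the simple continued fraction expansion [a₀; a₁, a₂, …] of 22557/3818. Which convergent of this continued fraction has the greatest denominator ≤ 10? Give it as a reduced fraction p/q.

a_0 = 5: 5/1  (≤ bound)
a_1 = 1: 6/1  (≤ bound)
a_2 = 9: 59/10  (≤ bound)
a_3 = 1: 65/11  (> 10, stop)

59/10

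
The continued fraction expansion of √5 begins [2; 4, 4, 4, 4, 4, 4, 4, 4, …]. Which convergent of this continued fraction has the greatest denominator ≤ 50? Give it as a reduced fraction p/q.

38/17

a_0 = 2: 2/1  (≤ bound)
a_1 = 4: 9/4  (≤ bound)
a_2 = 4: 38/17  (≤ bound)
a_3 = 4: 161/72  (> 50, stop)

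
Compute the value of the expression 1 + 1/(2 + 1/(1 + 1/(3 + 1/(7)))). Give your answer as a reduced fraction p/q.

109/80

Start with 7.
3 + 1/(7/1) = 3 + 1/7 = 22/7
1 + 1/(22/7) = 1 + 7/22 = 29/22
2 + 1/(29/22) = 2 + 22/29 = 80/29
1 + 1/(80/29) = 1 + 29/80 = 109/80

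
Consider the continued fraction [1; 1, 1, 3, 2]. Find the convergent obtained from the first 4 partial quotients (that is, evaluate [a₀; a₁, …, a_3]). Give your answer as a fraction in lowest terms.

11/7

Compute successive convergents:
a_0 = 1: 1/1
a_1 = 1: 2/1
a_2 = 1: 3/2
a_3 = 3: 11/7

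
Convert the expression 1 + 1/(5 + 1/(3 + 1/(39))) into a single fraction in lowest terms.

Start with 39.
3 + 1/(39/1) = 3 + 1/39 = 118/39
5 + 1/(118/39) = 5 + 39/118 = 629/118
1 + 1/(629/118) = 1 + 118/629 = 747/629

747/629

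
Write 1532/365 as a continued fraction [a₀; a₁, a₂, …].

⌊1532/365⌋ = 4, remainder 72
⌊365/72⌋ = 5, remainder 5
⌊72/5⌋ = 14, remainder 2
⌊5/2⌋ = 2, remainder 1
⌊2/1⌋ = 2, remainder 0

[4; 5, 14, 2, 2]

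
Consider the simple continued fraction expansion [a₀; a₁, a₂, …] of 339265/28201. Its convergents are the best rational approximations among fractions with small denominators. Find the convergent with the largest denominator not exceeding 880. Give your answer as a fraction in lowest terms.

6364/529

a_0 = 12: 12/1  (≤ bound)
a_1 = 33: 397/33  (≤ bound)
a_2 = 16: 6364/529  (≤ bound)
a_3 = 2: 13125/1091  (> 880, stop)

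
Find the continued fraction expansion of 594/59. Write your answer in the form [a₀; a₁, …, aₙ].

[10; 14, 1, 3]

Repeatedly divide and take the remainder:
594 ÷ 59 → quotient 10, remainder 4
59 ÷ 4 → quotient 14, remainder 3
4 ÷ 3 → quotient 1, remainder 1
3 ÷ 1 → quotient 3, remainder 0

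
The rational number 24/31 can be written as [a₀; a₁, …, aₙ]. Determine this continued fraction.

24 = 0·31 + 24, so a_0 = 0
31 = 1·24 + 7, so a_1 = 1
24 = 3·7 + 3, so a_2 = 3
7 = 2·3 + 1, so a_3 = 2
3 = 3·1 + 0, so a_4 = 3

[0; 1, 3, 2, 3]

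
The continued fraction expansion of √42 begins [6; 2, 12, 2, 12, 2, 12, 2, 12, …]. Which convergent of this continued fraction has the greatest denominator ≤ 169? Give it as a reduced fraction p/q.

a_0 = 6: 6/1  (≤ bound)
a_1 = 2: 13/2  (≤ bound)
a_2 = 12: 162/25  (≤ bound)
a_3 = 2: 337/52  (≤ bound)
a_4 = 12: 4206/649  (> 169, stop)

337/52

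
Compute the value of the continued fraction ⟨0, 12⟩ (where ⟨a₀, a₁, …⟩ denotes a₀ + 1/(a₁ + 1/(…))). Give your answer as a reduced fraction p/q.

1/12

Start with 12.
0 + 1/(12/1) = 0 + 1/12 = 1/12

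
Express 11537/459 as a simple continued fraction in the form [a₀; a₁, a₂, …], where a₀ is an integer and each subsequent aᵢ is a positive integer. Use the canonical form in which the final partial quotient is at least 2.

[25; 7, 2, 2, 12]

Run the Euclidean algorithm, recording each quotient:
11537 ÷ 459 → quotient 25, remainder 62
459 ÷ 62 → quotient 7, remainder 25
62 ÷ 25 → quotient 2, remainder 12
25 ÷ 12 → quotient 2, remainder 1
12 ÷ 1 → quotient 12, remainder 0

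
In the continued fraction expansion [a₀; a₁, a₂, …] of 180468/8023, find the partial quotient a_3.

49

Apply division with remainder until the remainder is 0:
180468 ÷ 8023 → quotient 22, remainder 3962
8023 ÷ 3962 → quotient 2, remainder 99
3962 ÷ 99 → quotient 40, remainder 2
99 ÷ 2 → quotient 49, remainder 1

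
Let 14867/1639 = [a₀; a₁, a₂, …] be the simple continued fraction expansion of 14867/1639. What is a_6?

Repeatedly divide and take the remainder:
14867 ÷ 1639 → quotient 9, remainder 116
1639 ÷ 116 → quotient 14, remainder 15
116 ÷ 15 → quotient 7, remainder 11
15 ÷ 11 → quotient 1, remainder 4
11 ÷ 4 → quotient 2, remainder 3
4 ÷ 3 → quotient 1, remainder 1
3 ÷ 1 → quotient 3, remainder 0

3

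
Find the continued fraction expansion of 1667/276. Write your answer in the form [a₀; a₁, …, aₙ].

Repeatedly divide and take the remainder:
⌊1667/276⌋ = 6, remainder 11
⌊276/11⌋ = 25, remainder 1
⌊11/1⌋ = 11, remainder 0

[6; 25, 11]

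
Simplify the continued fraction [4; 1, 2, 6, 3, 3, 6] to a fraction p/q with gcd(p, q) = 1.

Starting at the tail and folding back:
Start with 6.
3 + 1/(6/1) = 3 + 1/6 = 19/6
3 + 1/(19/6) = 3 + 6/19 = 63/19
6 + 1/(63/19) = 6 + 19/63 = 397/63
2 + 1/(397/63) = 2 + 63/397 = 857/397
1 + 1/(857/397) = 1 + 397/857 = 1254/857
4 + 1/(1254/857) = 4 + 857/1254 = 5873/1254

5873/1254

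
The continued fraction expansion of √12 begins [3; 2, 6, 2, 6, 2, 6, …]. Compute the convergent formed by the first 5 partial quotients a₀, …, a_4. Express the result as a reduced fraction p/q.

Start with 6.
2 + 1/(6/1) = 2 + 1/6 = 13/6
6 + 1/(13/6) = 6 + 6/13 = 84/13
2 + 1/(84/13) = 2 + 13/84 = 181/84
3 + 1/(181/84) = 3 + 84/181 = 627/181

627/181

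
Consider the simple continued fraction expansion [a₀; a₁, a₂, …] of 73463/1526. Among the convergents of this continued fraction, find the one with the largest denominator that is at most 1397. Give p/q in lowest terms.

14009/291

List convergents until the denominator exceeds the bound:
a_0 = 48: 48/1  (≤ bound)
a_1 = 7: 337/7  (≤ bound)
a_2 = 10: 3418/71  (≤ bound)
a_3 = 4: 14009/291  (≤ bound)
a_4 = 5: 73463/1526  (> 1397, stop)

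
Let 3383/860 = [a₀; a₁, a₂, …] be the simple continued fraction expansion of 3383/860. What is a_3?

Repeatedly divide and take the remainder:
3383 ÷ 860 → quotient 3, remainder 803
860 ÷ 803 → quotient 1, remainder 57
803 ÷ 57 → quotient 14, remainder 5
57 ÷ 5 → quotient 11, remainder 2

11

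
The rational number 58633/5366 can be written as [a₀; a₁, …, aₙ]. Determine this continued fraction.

[10; 1, 12, 1, 1, 1, 8, 15]

58633 ÷ 5366 → quotient 10, remainder 4973
5366 ÷ 4973 → quotient 1, remainder 393
4973 ÷ 393 → quotient 12, remainder 257
393 ÷ 257 → quotient 1, remainder 136
257 ÷ 136 → quotient 1, remainder 121
136 ÷ 121 → quotient 1, remainder 15
121 ÷ 15 → quotient 8, remainder 1
15 ÷ 1 → quotient 15, remainder 0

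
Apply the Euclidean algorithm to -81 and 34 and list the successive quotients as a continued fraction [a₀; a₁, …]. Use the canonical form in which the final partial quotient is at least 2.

-81 ÷ 34 → quotient -3, remainder 21
34 ÷ 21 → quotient 1, remainder 13
21 ÷ 13 → quotient 1, remainder 8
13 ÷ 8 → quotient 1, remainder 5
8 ÷ 5 → quotient 1, remainder 3
5 ÷ 3 → quotient 1, remainder 2
3 ÷ 2 → quotient 1, remainder 1
2 ÷ 1 → quotient 2, remainder 0

[-3; 1, 1, 1, 1, 1, 1, 2]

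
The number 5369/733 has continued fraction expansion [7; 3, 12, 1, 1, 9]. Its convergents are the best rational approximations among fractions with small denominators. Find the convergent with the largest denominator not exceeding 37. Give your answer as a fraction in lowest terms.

List convergents until the denominator exceeds the bound:
a_0 = 7: 7/1  (≤ bound)
a_1 = 3: 22/3  (≤ bound)
a_2 = 12: 271/37  (≤ bound)
a_3 = 1: 293/40  (> 37, stop)

271/37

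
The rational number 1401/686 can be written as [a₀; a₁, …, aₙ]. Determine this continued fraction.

⌊1401/686⌋ = 2, remainder 29
⌊686/29⌋ = 23, remainder 19
⌊29/19⌋ = 1, remainder 10
⌊19/10⌋ = 1, remainder 9
⌊10/9⌋ = 1, remainder 1
⌊9/1⌋ = 9, remainder 0

[2; 23, 1, 1, 1, 9]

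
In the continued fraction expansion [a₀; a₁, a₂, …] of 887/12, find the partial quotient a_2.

887 = 73·12 + 11, so a_0 = 73
12 = 1·11 + 1, so a_1 = 1
11 = 11·1 + 0, so a_2 = 11

11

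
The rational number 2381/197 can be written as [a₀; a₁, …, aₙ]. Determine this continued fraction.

Repeatedly divide and take the remainder:
⌊2381/197⌋ = 12, remainder 17
⌊197/17⌋ = 11, remainder 10
⌊17/10⌋ = 1, remainder 7
⌊10/7⌋ = 1, remainder 3
⌊7/3⌋ = 2, remainder 1
⌊3/1⌋ = 3, remainder 0

[12; 11, 1, 1, 2, 3]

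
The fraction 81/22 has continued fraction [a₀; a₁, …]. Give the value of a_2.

2

Repeatedly divide and take the remainder:
81 ÷ 22 → quotient 3, remainder 15
22 ÷ 15 → quotient 1, remainder 7
15 ÷ 7 → quotient 2, remainder 1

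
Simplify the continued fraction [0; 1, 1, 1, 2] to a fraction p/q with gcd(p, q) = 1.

a_0 = 0: 0/1
a_1 = 1: 1/1
a_2 = 1: 1/2
a_3 = 1: 2/3
a_4 = 2: 5/8

5/8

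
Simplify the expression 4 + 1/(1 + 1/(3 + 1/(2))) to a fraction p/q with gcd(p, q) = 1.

43/9

Start with 2.
3 + 1/(2/1) = 3 + 1/2 = 7/2
1 + 1/(7/2) = 1 + 2/7 = 9/7
4 + 1/(9/7) = 4 + 7/9 = 43/9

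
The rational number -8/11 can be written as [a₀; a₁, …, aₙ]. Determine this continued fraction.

Repeatedly divide and take the remainder:
⌊-8/11⌋ = -1, remainder 3
⌊11/3⌋ = 3, remainder 2
⌊3/2⌋ = 1, remainder 1
⌊2/1⌋ = 2, remainder 0

[-1; 3, 1, 2]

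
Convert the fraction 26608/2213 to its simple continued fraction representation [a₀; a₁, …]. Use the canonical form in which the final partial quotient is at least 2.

⌊26608/2213⌋ = 12, remainder 52
⌊2213/52⌋ = 42, remainder 29
⌊52/29⌋ = 1, remainder 23
⌊29/23⌋ = 1, remainder 6
⌊23/6⌋ = 3, remainder 5
⌊6/5⌋ = 1, remainder 1
⌊5/1⌋ = 5, remainder 0

[12; 42, 1, 1, 3, 1, 5]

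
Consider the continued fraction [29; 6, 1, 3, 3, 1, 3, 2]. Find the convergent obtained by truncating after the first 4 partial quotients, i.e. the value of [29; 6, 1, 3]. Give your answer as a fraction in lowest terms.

Build up convergents one term at a time:
a_0 = 29: 29/1
a_1 = 6: 175/6
a_2 = 1: 204/7
a_3 = 3: 787/27

787/27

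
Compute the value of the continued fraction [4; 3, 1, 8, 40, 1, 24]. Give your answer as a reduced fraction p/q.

Start with 24.
1 + 1/(24/1) = 1 + 1/24 = 25/24
40 + 1/(25/24) = 40 + 24/25 = 1024/25
8 + 1/(1024/25) = 8 + 25/1024 = 8217/1024
1 + 1/(8217/1024) = 1 + 1024/8217 = 9241/8217
3 + 1/(9241/8217) = 3 + 8217/9241 = 35940/9241
4 + 1/(35940/9241) = 4 + 9241/35940 = 153001/35940

153001/35940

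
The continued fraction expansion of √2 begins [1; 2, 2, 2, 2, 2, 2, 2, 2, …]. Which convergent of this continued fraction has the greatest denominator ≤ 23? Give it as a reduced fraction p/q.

17/12

a_0 = 1: 1/1  (≤ bound)
a_1 = 2: 3/2  (≤ bound)
a_2 = 2: 7/5  (≤ bound)
a_3 = 2: 17/12  (≤ bound)
a_4 = 2: 41/29  (> 23, stop)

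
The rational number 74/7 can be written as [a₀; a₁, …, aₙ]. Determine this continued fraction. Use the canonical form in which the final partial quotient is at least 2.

[10; 1, 1, 3]

74 ÷ 7 → quotient 10, remainder 4
7 ÷ 4 → quotient 1, remainder 3
4 ÷ 3 → quotient 1, remainder 1
3 ÷ 1 → quotient 3, remainder 0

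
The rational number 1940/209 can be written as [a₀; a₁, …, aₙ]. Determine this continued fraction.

[9; 3, 1, 1, 5, 2, 2]

Apply division with remainder until the remainder is 0:
1940 ÷ 209 → quotient 9, remainder 59
209 ÷ 59 → quotient 3, remainder 32
59 ÷ 32 → quotient 1, remainder 27
32 ÷ 27 → quotient 1, remainder 5
27 ÷ 5 → quotient 5, remainder 2
5 ÷ 2 → quotient 2, remainder 1
2 ÷ 1 → quotient 2, remainder 0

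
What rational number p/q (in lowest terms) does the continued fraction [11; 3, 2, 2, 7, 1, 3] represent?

Start with 3.
1 + 1/(3/1) = 1 + 1/3 = 4/3
7 + 1/(4/3) = 7 + 3/4 = 31/4
2 + 1/(31/4) = 2 + 4/31 = 66/31
2 + 1/(66/31) = 2 + 31/66 = 163/66
3 + 1/(163/66) = 3 + 66/163 = 555/163
11 + 1/(555/163) = 11 + 163/555 = 6268/555

6268/555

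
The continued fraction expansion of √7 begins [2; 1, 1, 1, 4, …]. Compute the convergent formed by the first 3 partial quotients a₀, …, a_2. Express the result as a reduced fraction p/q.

Start with 1.
1 + 1/(1/1) = 1 + 1/1 = 2/1
2 + 1/(2/1) = 2 + 1/2 = 5/2

5/2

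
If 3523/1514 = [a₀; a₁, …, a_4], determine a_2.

17

Run the Euclidean algorithm, recording each quotient:
3523 = 2·1514 + 495, so a_0 = 2
1514 = 3·495 + 29, so a_1 = 3
495 = 17·29 + 2, so a_2 = 17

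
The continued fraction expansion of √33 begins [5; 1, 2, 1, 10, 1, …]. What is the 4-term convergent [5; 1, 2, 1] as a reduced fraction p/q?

23/4

Use the convergent recurrence hₖ = aₖ·hₖ₋₁ + hₖ₋₂ (and likewise for the denominators kₖ):
a_0 = 5: 5/1
a_1 = 1: 6/1
a_2 = 2: 17/3
a_3 = 1: 23/4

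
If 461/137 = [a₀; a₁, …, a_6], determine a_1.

461 = 3·137 + 50, so a_0 = 3
137 = 2·50 + 37, so a_1 = 2

2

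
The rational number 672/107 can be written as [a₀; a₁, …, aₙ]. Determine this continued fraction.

Apply division with remainder until the remainder is 0:
⌊672/107⌋ = 6, remainder 30
⌊107/30⌋ = 3, remainder 17
⌊30/17⌋ = 1, remainder 13
⌊17/13⌋ = 1, remainder 4
⌊13/4⌋ = 3, remainder 1
⌊4/1⌋ = 4, remainder 0

[6; 3, 1, 1, 3, 4]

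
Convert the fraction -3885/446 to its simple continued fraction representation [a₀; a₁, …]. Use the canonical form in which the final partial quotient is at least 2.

⌊-3885/446⌋ = -9, remainder 129
⌊446/129⌋ = 3, remainder 59
⌊129/59⌋ = 2, remainder 11
⌊59/11⌋ = 5, remainder 4
⌊11/4⌋ = 2, remainder 3
⌊4/3⌋ = 1, remainder 1
⌊3/1⌋ = 3, remainder 0

[-9; 3, 2, 5, 2, 1, 3]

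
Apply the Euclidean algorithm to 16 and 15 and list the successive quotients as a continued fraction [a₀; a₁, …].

[1; 15]

16 ÷ 15 → quotient 1, remainder 1
15 ÷ 1 → quotient 15, remainder 0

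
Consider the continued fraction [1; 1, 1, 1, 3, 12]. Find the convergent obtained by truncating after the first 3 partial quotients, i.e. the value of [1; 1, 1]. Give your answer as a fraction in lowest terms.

3/2

Collapse the nested fraction from the inside out:
Start with 1.
1 + 1/(1/1) = 1 + 1/1 = 2/1
1 + 1/(2/1) = 1 + 1/2 = 3/2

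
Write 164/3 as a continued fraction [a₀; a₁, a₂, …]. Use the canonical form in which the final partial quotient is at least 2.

[54; 1, 2]

⌊164/3⌋ = 54, remainder 2
⌊3/2⌋ = 1, remainder 1
⌊2/1⌋ = 2, remainder 0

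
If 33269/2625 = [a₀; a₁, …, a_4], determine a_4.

57

33269 ÷ 2625 → quotient 12, remainder 1769
2625 ÷ 1769 → quotient 1, remainder 856
1769 ÷ 856 → quotient 2, remainder 57
856 ÷ 57 → quotient 15, remainder 1
57 ÷ 1 → quotient 57, remainder 0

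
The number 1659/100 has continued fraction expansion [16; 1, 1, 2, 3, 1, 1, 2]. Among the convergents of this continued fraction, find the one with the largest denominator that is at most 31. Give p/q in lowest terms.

365/22

List convergents until the denominator exceeds the bound:
a_0 = 16: 16/1  (≤ bound)
a_1 = 1: 17/1  (≤ bound)
a_2 = 1: 33/2  (≤ bound)
a_3 = 2: 83/5  (≤ bound)
a_4 = 3: 282/17  (≤ bound)
a_5 = 1: 365/22  (≤ bound)
a_6 = 1: 647/39  (> 31, stop)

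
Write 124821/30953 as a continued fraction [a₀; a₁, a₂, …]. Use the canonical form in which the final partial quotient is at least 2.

Run the Euclidean algorithm, recording each quotient:
⌊124821/30953⌋ = 4, remainder 1009
⌊30953/1009⌋ = 30, remainder 683
⌊1009/683⌋ = 1, remainder 326
⌊683/326⌋ = 2, remainder 31
⌊326/31⌋ = 10, remainder 16
⌊31/16⌋ = 1, remainder 15
⌊16/15⌋ = 1, remainder 1
⌊15/1⌋ = 15, remainder 0

[4; 30, 1, 2, 10, 1, 1, 15]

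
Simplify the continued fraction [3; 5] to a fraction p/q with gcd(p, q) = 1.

Build up convergents one term at a time:
a_0 = 3: 3/1
a_1 = 5: 16/5

16/5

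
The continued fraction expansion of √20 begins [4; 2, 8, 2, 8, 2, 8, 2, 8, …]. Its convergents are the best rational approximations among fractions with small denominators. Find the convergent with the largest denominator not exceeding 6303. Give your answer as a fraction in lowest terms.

List convergents until the denominator exceeds the bound:
a_0 = 4: 4/1  (≤ bound)
a_1 = 2: 9/2  (≤ bound)
a_2 = 8: 76/17  (≤ bound)
a_3 = 2: 161/36  (≤ bound)
a_4 = 8: 1364/305  (≤ bound)
a_5 = 2: 2889/646  (≤ bound)
a_6 = 8: 24476/5473  (≤ bound)
a_7 = 2: 51841/11592  (> 6303, stop)

24476/5473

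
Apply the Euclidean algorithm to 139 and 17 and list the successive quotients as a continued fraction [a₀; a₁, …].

[8; 5, 1, 2]

Apply division with remainder until the remainder is 0:
139 ÷ 17 → quotient 8, remainder 3
17 ÷ 3 → quotient 5, remainder 2
3 ÷ 2 → quotient 1, remainder 1
2 ÷ 1 → quotient 2, remainder 0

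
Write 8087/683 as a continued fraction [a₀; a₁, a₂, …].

[11; 1, 5, 3, 1, 3, 7]

Run the Euclidean algorithm, recording each quotient:
⌊8087/683⌋ = 11, remainder 574
⌊683/574⌋ = 1, remainder 109
⌊574/109⌋ = 5, remainder 29
⌊109/29⌋ = 3, remainder 22
⌊29/22⌋ = 1, remainder 7
⌊22/7⌋ = 3, remainder 1
⌊7/1⌋ = 7, remainder 0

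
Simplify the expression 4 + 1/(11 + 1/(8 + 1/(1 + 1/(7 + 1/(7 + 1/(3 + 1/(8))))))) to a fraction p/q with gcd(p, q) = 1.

Collapse the nested fraction from the inside out:
Start with 8.
3 + 1/(8/1) = 3 + 1/8 = 25/8
7 + 1/(25/8) = 7 + 8/25 = 183/25
7 + 1/(183/25) = 7 + 25/183 = 1306/183
1 + 1/(1306/183) = 1 + 183/1306 = 1489/1306
8 + 1/(1489/1306) = 8 + 1306/1489 = 13218/1489
11 + 1/(13218/1489) = 11 + 1489/13218 = 146887/13218
4 + 1/(146887/13218) = 4 + 13218/146887 = 600766/146887

600766/146887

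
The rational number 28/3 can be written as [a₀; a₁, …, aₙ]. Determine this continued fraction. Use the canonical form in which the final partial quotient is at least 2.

⌊28/3⌋ = 9, remainder 1
⌊3/1⌋ = 3, remainder 0

[9; 3]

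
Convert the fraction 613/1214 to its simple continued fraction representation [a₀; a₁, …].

Run the Euclidean algorithm, recording each quotient:
613 = 0·1214 + 613, so a_0 = 0
1214 = 1·613 + 601, so a_1 = 1
613 = 1·601 + 12, so a_2 = 1
601 = 50·12 + 1, so a_3 = 50
12 = 12·1 + 0, so a_4 = 12

[0; 1, 1, 50, 12]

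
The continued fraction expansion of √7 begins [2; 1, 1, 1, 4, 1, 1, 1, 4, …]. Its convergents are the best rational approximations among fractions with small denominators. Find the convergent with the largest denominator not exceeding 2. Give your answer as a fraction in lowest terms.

5/2

a_0 = 2: 2/1  (≤ bound)
a_1 = 1: 3/1  (≤ bound)
a_2 = 1: 5/2  (≤ bound)
a_3 = 1: 8/3  (> 2, stop)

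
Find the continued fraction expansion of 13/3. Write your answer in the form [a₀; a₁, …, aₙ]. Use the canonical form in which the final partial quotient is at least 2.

13 = 4·3 + 1, so a_0 = 4
3 = 3·1 + 0, so a_1 = 3

[4; 3]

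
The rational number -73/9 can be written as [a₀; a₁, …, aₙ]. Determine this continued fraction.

[-9; 1, 8]

Run the Euclidean algorithm, recording each quotient:
-73 ÷ 9 → quotient -9, remainder 8
9 ÷ 8 → quotient 1, remainder 1
8 ÷ 1 → quotient 8, remainder 0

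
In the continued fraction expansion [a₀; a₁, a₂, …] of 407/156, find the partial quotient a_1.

1

407 = 2·156 + 95, so a_0 = 2
156 = 1·95 + 61, so a_1 = 1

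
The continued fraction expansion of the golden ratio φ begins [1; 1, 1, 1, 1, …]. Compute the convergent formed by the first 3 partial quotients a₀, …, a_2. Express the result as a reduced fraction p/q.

3/2

Compute successive convergents:
a_0 = 1: 1/1
a_1 = 1: 2/1
a_2 = 1: 3/2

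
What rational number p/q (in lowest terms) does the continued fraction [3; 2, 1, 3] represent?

Starting at the tail and folding back:
Start with 3.
1 + 1/(3/1) = 1 + 1/3 = 4/3
2 + 1/(4/3) = 2 + 3/4 = 11/4
3 + 1/(11/4) = 3 + 4/11 = 37/11

37/11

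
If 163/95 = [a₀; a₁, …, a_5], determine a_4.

Repeatedly divide and take the remainder:
163 = 1·95 + 68, so a_0 = 1
95 = 1·68 + 27, so a_1 = 1
68 = 2·27 + 14, so a_2 = 2
27 = 1·14 + 13, so a_3 = 1
14 = 1·13 + 1, so a_4 = 1

1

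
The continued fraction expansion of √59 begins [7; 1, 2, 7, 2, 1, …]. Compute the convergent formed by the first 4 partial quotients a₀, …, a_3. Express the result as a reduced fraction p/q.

169/22

Work from the innermost term outward:
Start with 7.
2 + 1/(7/1) = 2 + 1/7 = 15/7
1 + 1/(15/7) = 1 + 7/15 = 22/15
7 + 1/(22/15) = 7 + 15/22 = 169/22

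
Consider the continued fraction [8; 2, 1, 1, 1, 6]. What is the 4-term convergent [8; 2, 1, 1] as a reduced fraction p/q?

Start with 1.
1 + 1/(1/1) = 1 + 1/1 = 2/1
2 + 1/(2/1) = 2 + 1/2 = 5/2
8 + 1/(5/2) = 8 + 2/5 = 42/5

42/5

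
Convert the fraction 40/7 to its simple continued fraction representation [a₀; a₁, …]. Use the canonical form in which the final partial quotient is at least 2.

[5; 1, 2, 2]

Run the Euclidean algorithm, recording each quotient:
⌊40/7⌋ = 5, remainder 5
⌊7/5⌋ = 1, remainder 2
⌊5/2⌋ = 2, remainder 1
⌊2/1⌋ = 2, remainder 0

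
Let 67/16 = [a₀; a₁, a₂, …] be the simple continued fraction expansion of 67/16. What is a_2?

⌊67/16⌋ = 4, remainder 3
⌊16/3⌋ = 5, remainder 1
⌊3/1⌋ = 3, remainder 0

3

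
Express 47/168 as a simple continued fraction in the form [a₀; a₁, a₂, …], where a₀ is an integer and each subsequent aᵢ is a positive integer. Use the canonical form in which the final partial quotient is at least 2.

47 ÷ 168 → quotient 0, remainder 47
168 ÷ 47 → quotient 3, remainder 27
47 ÷ 27 → quotient 1, remainder 20
27 ÷ 20 → quotient 1, remainder 7
20 ÷ 7 → quotient 2, remainder 6
7 ÷ 6 → quotient 1, remainder 1
6 ÷ 1 → quotient 6, remainder 0

[0; 3, 1, 1, 2, 1, 6]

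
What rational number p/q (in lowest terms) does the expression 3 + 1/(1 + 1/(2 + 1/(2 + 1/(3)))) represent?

89/24

Build up convergents one term at a time:
a_0 = 3: 3/1
a_1 = 1: 4/1
a_2 = 2: 11/3
a_3 = 2: 26/7
a_4 = 3: 89/24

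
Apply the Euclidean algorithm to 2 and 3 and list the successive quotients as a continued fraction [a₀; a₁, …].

Run the Euclidean algorithm, recording each quotient:
2 = 0·3 + 2, so a_0 = 0
3 = 1·2 + 1, so a_1 = 1
2 = 2·1 + 0, so a_2 = 2

[0; 1, 2]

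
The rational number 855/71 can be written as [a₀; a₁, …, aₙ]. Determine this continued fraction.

855 = 12·71 + 3, so a_0 = 12
71 = 23·3 + 2, so a_1 = 23
3 = 1·2 + 1, so a_2 = 1
2 = 2·1 + 0, so a_3 = 2

[12; 23, 1, 2]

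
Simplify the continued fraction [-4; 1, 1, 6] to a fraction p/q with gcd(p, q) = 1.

Compute successive convergents:
a_0 = -4: -4/1
a_1 = 1: -3/1
a_2 = 1: -7/2
a_3 = 6: -45/13

-45/13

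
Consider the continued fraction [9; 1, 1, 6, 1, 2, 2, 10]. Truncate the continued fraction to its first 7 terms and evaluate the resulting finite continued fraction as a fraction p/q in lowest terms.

963/101

Build up convergents one term at a time:
a_0 = 9: 9/1
a_1 = 1: 10/1
a_2 = 1: 19/2
a_3 = 6: 124/13
a_4 = 1: 143/15
a_5 = 2: 410/43
a_6 = 2: 963/101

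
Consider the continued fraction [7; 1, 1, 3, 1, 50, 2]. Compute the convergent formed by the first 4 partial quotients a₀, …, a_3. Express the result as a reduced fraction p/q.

a_0 = 7: 7/1
a_1 = 1: 8/1
a_2 = 1: 15/2
a_3 = 3: 53/7

53/7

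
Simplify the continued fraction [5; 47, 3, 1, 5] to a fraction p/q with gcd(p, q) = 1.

a_0 = 5: 5/1
a_1 = 47: 236/47
a_2 = 3: 713/142
a_3 = 1: 949/189
a_4 = 5: 5458/1087

5458/1087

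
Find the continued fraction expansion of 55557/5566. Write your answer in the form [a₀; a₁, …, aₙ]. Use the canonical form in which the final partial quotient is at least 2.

⌊55557/5566⌋ = 9, remainder 5463
⌊5566/5463⌋ = 1, remainder 103
⌊5463/103⌋ = 53, remainder 4
⌊103/4⌋ = 25, remainder 3
⌊4/3⌋ = 1, remainder 1
⌊3/1⌋ = 3, remainder 0

[9; 1, 53, 25, 1, 3]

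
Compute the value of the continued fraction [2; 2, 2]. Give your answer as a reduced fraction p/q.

12/5

Start with 2.
2 + 1/(2/1) = 2 + 1/2 = 5/2
2 + 1/(5/2) = 2 + 2/5 = 12/5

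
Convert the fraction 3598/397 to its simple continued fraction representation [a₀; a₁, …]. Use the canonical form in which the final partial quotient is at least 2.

3598 = 9·397 + 25, so a_0 = 9
397 = 15·25 + 22, so a_1 = 15
25 = 1·22 + 3, so a_2 = 1
22 = 7·3 + 1, so a_3 = 7
3 = 3·1 + 0, so a_4 = 3

[9; 15, 1, 7, 3]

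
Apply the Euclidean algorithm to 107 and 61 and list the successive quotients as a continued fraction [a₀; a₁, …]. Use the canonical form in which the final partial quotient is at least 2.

Repeatedly divide and take the remainder:
107 ÷ 61 → quotient 1, remainder 46
61 ÷ 46 → quotient 1, remainder 15
46 ÷ 15 → quotient 3, remainder 1
15 ÷ 1 → quotient 15, remainder 0

[1; 1, 3, 15]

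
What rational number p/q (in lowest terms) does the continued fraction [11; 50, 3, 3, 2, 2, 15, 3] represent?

1466228/133053

Work from the innermost term outward:
Start with 3.
15 + 1/(3/1) = 15 + 1/3 = 46/3
2 + 1/(46/3) = 2 + 3/46 = 95/46
2 + 1/(95/46) = 2 + 46/95 = 236/95
3 + 1/(236/95) = 3 + 95/236 = 803/236
3 + 1/(803/236) = 3 + 236/803 = 2645/803
50 + 1/(2645/803) = 50 + 803/2645 = 133053/2645
11 + 1/(133053/2645) = 11 + 2645/133053 = 1466228/133053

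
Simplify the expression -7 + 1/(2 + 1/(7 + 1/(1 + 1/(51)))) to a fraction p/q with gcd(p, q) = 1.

-5759/882

Start with 51.
1 + 1/(51/1) = 1 + 1/51 = 52/51
7 + 1/(52/51) = 7 + 51/52 = 415/52
2 + 1/(415/52) = 2 + 52/415 = 882/415
-7 + 1/(882/415) = -7 + 415/882 = -5759/882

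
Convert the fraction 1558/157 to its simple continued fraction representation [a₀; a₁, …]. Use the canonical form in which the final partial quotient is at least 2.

[9; 1, 12, 12]

Run the Euclidean algorithm, recording each quotient:
⌊1558/157⌋ = 9, remainder 145
⌊157/145⌋ = 1, remainder 12
⌊145/12⌋ = 12, remainder 1
⌊12/1⌋ = 12, remainder 0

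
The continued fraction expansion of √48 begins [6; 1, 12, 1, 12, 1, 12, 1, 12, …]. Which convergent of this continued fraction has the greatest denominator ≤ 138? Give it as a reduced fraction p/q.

97/14

a_0 = 6: 6/1  (≤ bound)
a_1 = 1: 7/1  (≤ bound)
a_2 = 12: 90/13  (≤ bound)
a_3 = 1: 97/14  (≤ bound)
a_4 = 12: 1254/181  (> 138, stop)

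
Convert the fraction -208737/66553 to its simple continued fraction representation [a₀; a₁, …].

-208737 ÷ 66553 → quotient -4, remainder 57475
66553 ÷ 57475 → quotient 1, remainder 9078
57475 ÷ 9078 → quotient 6, remainder 3007
9078 ÷ 3007 → quotient 3, remainder 57
3007 ÷ 57 → quotient 52, remainder 43
57 ÷ 43 → quotient 1, remainder 14
43 ÷ 14 → quotient 3, remainder 1
14 ÷ 1 → quotient 14, remainder 0

[-4; 1, 6, 3, 52, 1, 3, 14]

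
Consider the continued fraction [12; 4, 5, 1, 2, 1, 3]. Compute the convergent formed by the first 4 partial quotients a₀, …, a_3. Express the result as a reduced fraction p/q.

Starting at the tail and folding back:
Start with 1.
5 + 1/(1/1) = 5 + 1/1 = 6/1
4 + 1/(6/1) = 4 + 1/6 = 25/6
12 + 1/(25/6) = 12 + 6/25 = 306/25

306/25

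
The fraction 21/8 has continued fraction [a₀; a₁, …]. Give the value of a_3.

⌊21/8⌋ = 2, remainder 5
⌊8/5⌋ = 1, remainder 3
⌊5/3⌋ = 1, remainder 2
⌊3/2⌋ = 1, remainder 1

1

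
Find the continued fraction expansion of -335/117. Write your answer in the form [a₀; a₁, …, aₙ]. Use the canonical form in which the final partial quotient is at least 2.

Run the Euclidean algorithm, recording each quotient:
⌊-335/117⌋ = -3, remainder 16
⌊117/16⌋ = 7, remainder 5
⌊16/5⌋ = 3, remainder 1
⌊5/1⌋ = 5, remainder 0

[-3; 7, 3, 5]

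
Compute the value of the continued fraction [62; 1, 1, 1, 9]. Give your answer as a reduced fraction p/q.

1817/29

a_0 = 62: 62/1
a_1 = 1: 63/1
a_2 = 1: 125/2
a_3 = 1: 188/3
a_4 = 9: 1817/29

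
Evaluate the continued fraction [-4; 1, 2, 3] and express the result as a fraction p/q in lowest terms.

a_0 = -4: -4/1
a_1 = 1: -3/1
a_2 = 2: -10/3
a_3 = 3: -33/10

-33/10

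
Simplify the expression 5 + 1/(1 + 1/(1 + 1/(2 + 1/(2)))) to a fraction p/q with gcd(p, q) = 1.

Build up convergents one term at a time:
a_0 = 5: 5/1
a_1 = 1: 6/1
a_2 = 1: 11/2
a_3 = 2: 28/5
a_4 = 2: 67/12

67/12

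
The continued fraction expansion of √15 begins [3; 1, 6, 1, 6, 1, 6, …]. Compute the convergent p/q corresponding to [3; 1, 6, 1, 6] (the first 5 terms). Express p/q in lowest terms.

Work from the innermost term outward:
Start with 6.
1 + 1/(6/1) = 1 + 1/6 = 7/6
6 + 1/(7/6) = 6 + 6/7 = 48/7
1 + 1/(48/7) = 1 + 7/48 = 55/48
3 + 1/(55/48) = 3 + 48/55 = 213/55

213/55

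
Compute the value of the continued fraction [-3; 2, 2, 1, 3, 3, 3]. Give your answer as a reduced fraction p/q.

-724/281

Start with 3.
3 + 1/(3/1) = 3 + 1/3 = 10/3
3 + 1/(10/3) = 3 + 3/10 = 33/10
1 + 1/(33/10) = 1 + 10/33 = 43/33
2 + 1/(43/33) = 2 + 33/43 = 119/43
2 + 1/(119/43) = 2 + 43/119 = 281/119
-3 + 1/(281/119) = -3 + 119/281 = -724/281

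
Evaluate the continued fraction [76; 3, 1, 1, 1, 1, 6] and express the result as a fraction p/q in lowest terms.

Build up convergents one term at a time:
a_0 = 76: 76/1
a_1 = 3: 229/3
a_2 = 1: 305/4
a_3 = 1: 534/7
a_4 = 1: 839/11
a_5 = 1: 1373/18
a_6 = 6: 9077/119

9077/119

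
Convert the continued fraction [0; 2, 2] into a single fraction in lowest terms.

Starting at the tail and folding back:
Start with 2.
2 + 1/(2/1) = 2 + 1/2 = 5/2
0 + 1/(5/2) = 0 + 2/5 = 2/5

2/5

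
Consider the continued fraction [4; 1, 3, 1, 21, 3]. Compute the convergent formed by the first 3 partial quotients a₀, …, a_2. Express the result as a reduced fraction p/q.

Use the convergent recurrence hₖ = aₖ·hₖ₋₁ + hₖ₋₂ (and likewise for the denominators kₖ):
a_0 = 4: 4/1
a_1 = 1: 5/1
a_2 = 3: 19/4

19/4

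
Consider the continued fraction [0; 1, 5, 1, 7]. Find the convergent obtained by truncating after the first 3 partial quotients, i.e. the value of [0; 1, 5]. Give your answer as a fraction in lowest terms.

5/6

Starting at the tail and folding back:
Start with 5.
1 + 1/(5/1) = 1 + 1/5 = 6/5
0 + 1/(6/5) = 0 + 5/6 = 5/6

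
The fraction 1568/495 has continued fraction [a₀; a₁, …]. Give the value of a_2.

1568 = 3·495 + 83, so a_0 = 3
495 = 5·83 + 80, so a_1 = 5
83 = 1·80 + 3, so a_2 = 1

1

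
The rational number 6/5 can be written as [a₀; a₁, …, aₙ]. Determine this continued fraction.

6 = 1·5 + 1, so a_0 = 1
5 = 5·1 + 0, so a_1 = 5

[1; 5]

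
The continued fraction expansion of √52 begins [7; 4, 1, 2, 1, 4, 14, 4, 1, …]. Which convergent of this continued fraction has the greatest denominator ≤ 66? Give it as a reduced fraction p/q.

137/19

List convergents until the denominator exceeds the bound:
a_0 = 7: 7/1  (≤ bound)
a_1 = 4: 29/4  (≤ bound)
a_2 = 1: 36/5  (≤ bound)
a_3 = 2: 101/14  (≤ bound)
a_4 = 1: 137/19  (≤ bound)
a_5 = 4: 649/90  (> 66, stop)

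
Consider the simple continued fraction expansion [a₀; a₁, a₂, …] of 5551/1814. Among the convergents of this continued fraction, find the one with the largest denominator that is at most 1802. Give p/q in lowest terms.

List convergents until the denominator exceeds the bound:
a_0 = 3: 3/1  (≤ bound)
a_1 = 16: 49/16  (≤ bound)
a_2 = 1: 52/17  (≤ bound)
a_3 = 1: 101/33  (≤ bound)
a_4 = 1: 153/50  (≤ bound)
a_5 = 3: 560/183  (≤ bound)
a_6 = 1: 713/233  (≤ bound)
a_7 = 7: 5551/1814  (> 1802, stop)

713/233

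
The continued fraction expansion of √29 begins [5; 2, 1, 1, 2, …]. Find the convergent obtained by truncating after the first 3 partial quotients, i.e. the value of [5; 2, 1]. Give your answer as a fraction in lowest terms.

16/3

Build up convergents one term at a time:
a_0 = 5: 5/1
a_1 = 2: 11/2
a_2 = 1: 16/3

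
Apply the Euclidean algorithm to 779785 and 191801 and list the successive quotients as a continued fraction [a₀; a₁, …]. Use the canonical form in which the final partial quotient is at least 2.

779785 = 4·191801 + 12581, so a_0 = 4
191801 = 15·12581 + 3086, so a_1 = 15
12581 = 4·3086 + 237, so a_2 = 4
3086 = 13·237 + 5, so a_3 = 13
237 = 47·5 + 2, so a_4 = 47
5 = 2·2 + 1, so a_5 = 2
2 = 2·1 + 0, so a_6 = 2

[4; 15, 4, 13, 47, 2, 2]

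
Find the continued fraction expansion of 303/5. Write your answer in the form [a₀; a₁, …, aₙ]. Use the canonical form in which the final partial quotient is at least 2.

[60; 1, 1, 2]

Run the Euclidean algorithm, recording each quotient:
303 ÷ 5 → quotient 60, remainder 3
5 ÷ 3 → quotient 1, remainder 2
3 ÷ 2 → quotient 1, remainder 1
2 ÷ 1 → quotient 2, remainder 0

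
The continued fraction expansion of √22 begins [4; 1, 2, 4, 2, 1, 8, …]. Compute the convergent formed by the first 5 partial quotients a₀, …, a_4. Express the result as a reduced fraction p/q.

Work from the innermost term outward:
Start with 2.
4 + 1/(2/1) = 4 + 1/2 = 9/2
2 + 1/(9/2) = 2 + 2/9 = 20/9
1 + 1/(20/9) = 1 + 9/20 = 29/20
4 + 1/(29/20) = 4 + 20/29 = 136/29

136/29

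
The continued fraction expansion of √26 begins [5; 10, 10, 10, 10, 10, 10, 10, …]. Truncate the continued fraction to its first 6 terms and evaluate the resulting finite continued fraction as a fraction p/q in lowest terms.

Start with 10.
10 + 1/(10/1) = 10 + 1/10 = 101/10
10 + 1/(101/10) = 10 + 10/101 = 1020/101
10 + 1/(1020/101) = 10 + 101/1020 = 10301/1020
10 + 1/(10301/1020) = 10 + 1020/10301 = 104030/10301
5 + 1/(104030/10301) = 5 + 10301/104030 = 530451/104030

530451/104030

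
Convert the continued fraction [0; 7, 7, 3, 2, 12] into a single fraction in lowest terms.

Start with 12.
2 + 1/(12/1) = 2 + 1/12 = 25/12
3 + 1/(25/12) = 3 + 12/25 = 87/25
7 + 1/(87/25) = 7 + 25/87 = 634/87
7 + 1/(634/87) = 7 + 87/634 = 4525/634
0 + 1/(4525/634) = 0 + 634/4525 = 634/4525

634/4525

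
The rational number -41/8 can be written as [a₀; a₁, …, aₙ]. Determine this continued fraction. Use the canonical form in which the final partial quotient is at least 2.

Repeatedly divide and take the remainder:
-41 = -6·8 + 7, so a_0 = -6
8 = 1·7 + 1, so a_1 = 1
7 = 7·1 + 0, so a_2 = 7

[-6; 1, 7]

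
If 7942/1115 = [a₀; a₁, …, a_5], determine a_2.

7

7942 ÷ 1115 → quotient 7, remainder 137
1115 ÷ 137 → quotient 8, remainder 19
137 ÷ 19 → quotient 7, remainder 4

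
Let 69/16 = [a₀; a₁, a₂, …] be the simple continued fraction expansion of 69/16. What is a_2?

5

⌊69/16⌋ = 4, remainder 5
⌊16/5⌋ = 3, remainder 1
⌊5/1⌋ = 5, remainder 0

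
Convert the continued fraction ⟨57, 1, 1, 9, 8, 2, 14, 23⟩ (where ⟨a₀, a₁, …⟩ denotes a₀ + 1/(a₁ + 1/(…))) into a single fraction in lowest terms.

6279710/109163

Work from the innermost term outward:
Start with 23.
14 + 1/(23/1) = 14 + 1/23 = 323/23
2 + 1/(323/23) = 2 + 23/323 = 669/323
8 + 1/(669/323) = 8 + 323/669 = 5675/669
9 + 1/(5675/669) = 9 + 669/5675 = 51744/5675
1 + 1/(51744/5675) = 1 + 5675/51744 = 57419/51744
1 + 1/(57419/51744) = 1 + 51744/57419 = 109163/57419
57 + 1/(109163/57419) = 57 + 57419/109163 = 6279710/109163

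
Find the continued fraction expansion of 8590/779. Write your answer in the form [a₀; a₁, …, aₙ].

8590 = 11·779 + 21, so a_0 = 11
779 = 37·21 + 2, so a_1 = 37
21 = 10·2 + 1, so a_2 = 10
2 = 2·1 + 0, so a_3 = 2

[11; 37, 10, 2]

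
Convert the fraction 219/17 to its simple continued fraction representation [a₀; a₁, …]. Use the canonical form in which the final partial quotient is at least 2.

[12; 1, 7, 2]

219 = 12·17 + 15, so a_0 = 12
17 = 1·15 + 2, so a_1 = 1
15 = 7·2 + 1, so a_2 = 7
2 = 2·1 + 0, so a_3 = 2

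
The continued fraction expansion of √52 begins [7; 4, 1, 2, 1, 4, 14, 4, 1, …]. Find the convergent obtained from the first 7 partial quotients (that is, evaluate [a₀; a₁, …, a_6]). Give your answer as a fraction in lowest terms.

Use the convergent recurrence hₖ = aₖ·hₖ₋₁ + hₖ₋₂ (and likewise for the denominators kₖ):
a_0 = 7: 7/1
a_1 = 4: 29/4
a_2 = 1: 36/5
a_3 = 2: 101/14
a_4 = 1: 137/19
a_5 = 4: 649/90
a_6 = 14: 9223/1279

9223/1279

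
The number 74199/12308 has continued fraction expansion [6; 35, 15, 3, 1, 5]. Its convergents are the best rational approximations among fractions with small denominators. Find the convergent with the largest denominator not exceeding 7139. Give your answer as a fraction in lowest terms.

12895/2139

a_0 = 6: 6/1  (≤ bound)
a_1 = 35: 211/35  (≤ bound)
a_2 = 15: 3171/526  (≤ bound)
a_3 = 3: 9724/1613  (≤ bound)
a_4 = 1: 12895/2139  (≤ bound)
a_5 = 5: 74199/12308  (> 7139, stop)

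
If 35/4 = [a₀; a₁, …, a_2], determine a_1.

35 ÷ 4 → quotient 8, remainder 3
4 ÷ 3 → quotient 1, remainder 1

1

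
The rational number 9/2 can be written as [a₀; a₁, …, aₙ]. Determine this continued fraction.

[4; 2]

9 ÷ 2 → quotient 4, remainder 1
2 ÷ 1 → quotient 2, remainder 0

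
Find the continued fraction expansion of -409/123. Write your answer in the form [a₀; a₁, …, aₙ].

Apply division with remainder until the remainder is 0:
-409 = -4·123 + 83, so a_0 = -4
123 = 1·83 + 40, so a_1 = 1
83 = 2·40 + 3, so a_2 = 2
40 = 13·3 + 1, so a_3 = 13
3 = 3·1 + 0, so a_4 = 3

[-4; 1, 2, 13, 3]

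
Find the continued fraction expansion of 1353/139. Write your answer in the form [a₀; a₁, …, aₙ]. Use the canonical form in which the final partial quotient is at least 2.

[9; 1, 2, 1, 3, 9]

1353 ÷ 139 → quotient 9, remainder 102
139 ÷ 102 → quotient 1, remainder 37
102 ÷ 37 → quotient 2, remainder 28
37 ÷ 28 → quotient 1, remainder 9
28 ÷ 9 → quotient 3, remainder 1
9 ÷ 1 → quotient 9, remainder 0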